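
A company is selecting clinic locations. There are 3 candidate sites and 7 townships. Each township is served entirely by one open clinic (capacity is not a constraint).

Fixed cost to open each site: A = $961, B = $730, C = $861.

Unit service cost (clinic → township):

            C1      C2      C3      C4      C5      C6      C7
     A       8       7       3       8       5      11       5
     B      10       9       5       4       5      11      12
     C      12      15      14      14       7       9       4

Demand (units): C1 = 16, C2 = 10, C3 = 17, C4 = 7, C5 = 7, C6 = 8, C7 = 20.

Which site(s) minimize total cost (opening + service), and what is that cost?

For any fixed open set, each township goes to its cheapest open site; total = fixed + service.
{B}: C1→B 10·16=160, C2→B 9·10=90, C3→B 5·17=85, C4→B 4·7=28, C5→B 5·7=35, C6→B 11·8=88, C7→B 12·20=240. Service 726; fixed 730; total 1456.
{A}: C1→A 8·16=128, C2→A 7·10=70, C3→A 3·17=51, C4→A 8·7=56, C5→A 5·7=35, C6→A 11·8=88, C7→A 5·20=100. Service 528; fixed 961; total 1489.
{C}: C1→C 12·16=192, C2→C 15·10=150, C3→C 14·17=238, C4→C 14·7=98, C5→C 7·7=49, C6→C 9·8=72, C7→C 4·20=80. Service 879; fixed 861; total 1740.
{A, B, C}: service 464 + fixed 2552 = 3016
No other subset beats 1456.

Open B only; minimum total cost 1456.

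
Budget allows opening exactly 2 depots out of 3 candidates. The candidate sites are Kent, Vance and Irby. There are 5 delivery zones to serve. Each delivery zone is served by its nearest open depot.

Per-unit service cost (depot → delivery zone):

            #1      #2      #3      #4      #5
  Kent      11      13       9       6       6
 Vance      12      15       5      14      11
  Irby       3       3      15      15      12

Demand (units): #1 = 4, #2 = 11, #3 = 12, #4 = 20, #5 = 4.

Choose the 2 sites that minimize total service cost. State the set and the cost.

Choose Kent and Irby; total service cost 297.

With exactly 2 open, each delivery zone uses its cheapest among the chosen.
{Kent, Irby}: #1→Irby 3·4=12, #2→Irby 3·11=33, #3→Kent 9·12=108, #4→Kent 6·20=120, #5→Kent 6·4=24. Service cost 297.
{Kent, Vance}: service cost 391
{Vance, Irby}: service cost 429
Among all 3 size-2 choices, {Kent, Irby} is lowest.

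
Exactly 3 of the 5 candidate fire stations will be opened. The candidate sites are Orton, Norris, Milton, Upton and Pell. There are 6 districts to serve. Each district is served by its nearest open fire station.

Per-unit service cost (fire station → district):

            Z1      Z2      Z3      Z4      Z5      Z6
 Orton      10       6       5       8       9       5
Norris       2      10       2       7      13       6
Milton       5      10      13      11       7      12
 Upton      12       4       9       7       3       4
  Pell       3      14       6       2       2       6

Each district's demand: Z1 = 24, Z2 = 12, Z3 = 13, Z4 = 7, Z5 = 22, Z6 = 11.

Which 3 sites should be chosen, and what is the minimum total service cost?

With exactly 3 open, each district uses its cheapest among the chosen.
{Norris, Upton, Pell}: Z1→Norris 2·24=48, Z2→Upton 4·12=48, Z3→Norris 2·13=26, Z4→Pell 2·7=14, Z5→Pell 2·22=44, Z6→Upton 4·11=44. Service cost 224.
{Orton, Norris, Pell}: service cost 259
{Orton, Norris, Upton}: service cost 281
Among all 10 size-3 choices, {Norris, Upton, Pell} is lowest.

Choose Norris, Upton and Pell; total service cost 224.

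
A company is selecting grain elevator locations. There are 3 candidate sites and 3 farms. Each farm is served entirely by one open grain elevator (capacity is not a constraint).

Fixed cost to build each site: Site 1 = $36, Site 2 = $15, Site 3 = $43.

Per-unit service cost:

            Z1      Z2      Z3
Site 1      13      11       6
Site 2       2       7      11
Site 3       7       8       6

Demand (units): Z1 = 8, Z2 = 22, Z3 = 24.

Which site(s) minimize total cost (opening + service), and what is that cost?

Open Site 1 and Site 2; minimum total cost 365.

For any fixed open set, each farm goes to its cheapest open site; total = fixed + service.
{Site 1, Site 2}: Z1→Site 2 2·8=16, Z2→Site 2 7·22=154, Z3→Site 1 6·24=144. Service 314; fixed 51; total 365.
{Site 2, Site 3}: Z1→Site 2 2·8=16, Z2→Site 2 7·22=154, Z3→Site 3 6·24=144. Service 314; fixed 58; total 372.
{Site 1, Site 2, Site 3}: Z1→Site 2 2·8=16, Z2→Site 2 7·22=154, Z3→Site 1 6·24=144. Service 314; fixed 94; total 408.
{Site 2}: service 434 + fixed 15 = 449
No other subset beats 365.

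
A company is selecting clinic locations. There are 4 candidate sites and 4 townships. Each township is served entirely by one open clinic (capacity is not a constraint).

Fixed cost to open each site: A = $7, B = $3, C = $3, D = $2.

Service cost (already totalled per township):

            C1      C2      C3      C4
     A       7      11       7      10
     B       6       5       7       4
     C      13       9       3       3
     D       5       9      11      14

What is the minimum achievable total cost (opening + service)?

Minimum total cost: 23

For any fixed open set, each township goes to its cheapest open site; total = fixed + service.
{B, C}: C1→B 6, C2→B 5, C3→C 3, C4→C 3. Service 17; fixed 6; total 23.
{B, C, D}: service 16 + fixed 8 = 24
{B}: service 22 + fixed 3 = 25
{A, B, C, D}: service 16 + fixed 15 = 31
(All 15 nonempty subsets were checked; B and C is lowest.)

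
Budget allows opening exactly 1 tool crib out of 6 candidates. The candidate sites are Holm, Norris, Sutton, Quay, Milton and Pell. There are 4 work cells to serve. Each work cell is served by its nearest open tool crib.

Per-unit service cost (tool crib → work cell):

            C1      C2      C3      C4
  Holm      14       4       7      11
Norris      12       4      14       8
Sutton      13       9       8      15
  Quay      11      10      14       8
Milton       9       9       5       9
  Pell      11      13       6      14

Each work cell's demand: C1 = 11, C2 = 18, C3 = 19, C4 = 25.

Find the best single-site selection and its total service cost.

Choose Milton only; total service cost 581.

With exactly 1 open, each work cell uses its cheapest among the chosen.
{Milton}: C1→Milton 9·11=99, C2→Milton 9·18=162, C3→Milton 5·19=95, C4→Milton 9·25=225. Service cost 581.
{Holm}: service cost 634
{Norris}: service cost 670
Among all 6 size-1 choices, {Milton} is lowest.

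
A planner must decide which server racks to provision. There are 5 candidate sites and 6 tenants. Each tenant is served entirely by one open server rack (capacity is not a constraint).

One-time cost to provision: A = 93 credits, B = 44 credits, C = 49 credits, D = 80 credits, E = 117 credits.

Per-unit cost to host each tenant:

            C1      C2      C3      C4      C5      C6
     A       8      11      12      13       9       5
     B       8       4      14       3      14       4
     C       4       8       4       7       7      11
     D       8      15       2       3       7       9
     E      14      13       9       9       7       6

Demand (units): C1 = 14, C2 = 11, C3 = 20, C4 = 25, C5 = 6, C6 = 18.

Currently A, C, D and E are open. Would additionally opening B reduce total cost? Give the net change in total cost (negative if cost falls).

Current service cost with {A, C, D, E}: 391.
Adding B: each tenant re-picks its cheapest; new service cost 329, saving 62.
Extra fixed cost: 44. Net change = 44 − 62 = -18.
(Totals: 730 → 712.)

Yes — net change −18 (cost falls by 18).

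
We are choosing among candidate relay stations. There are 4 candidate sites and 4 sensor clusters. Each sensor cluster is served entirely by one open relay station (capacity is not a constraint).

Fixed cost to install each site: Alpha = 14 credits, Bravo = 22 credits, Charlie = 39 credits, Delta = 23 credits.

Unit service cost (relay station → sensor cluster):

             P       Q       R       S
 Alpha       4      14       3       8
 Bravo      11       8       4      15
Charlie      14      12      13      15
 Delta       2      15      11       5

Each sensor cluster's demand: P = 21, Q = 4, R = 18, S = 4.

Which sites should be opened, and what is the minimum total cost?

Open Alpha, Bravo and Delta; minimum total cost 207.

For any fixed open set, each sensor cluster goes to its cheapest open site; total = fixed + service.
{Alpha, Bravo, Delta}: P→Delta 2·21=42, Q→Bravo 8·4=32, R→Alpha 3·18=54, S→Delta 5·4=20. Service 148; fixed 59; total 207.
{Alpha, Delta}: service 172 + fixed 37 = 209
{Bravo, Delta}: service 166 + fixed 45 = 211
{Alpha, Bravo, Charlie, Delta}: service 148 + fixed 98 = 246
(All 15 nonempty subsets were checked; Alpha, Bravo and Delta is lowest.)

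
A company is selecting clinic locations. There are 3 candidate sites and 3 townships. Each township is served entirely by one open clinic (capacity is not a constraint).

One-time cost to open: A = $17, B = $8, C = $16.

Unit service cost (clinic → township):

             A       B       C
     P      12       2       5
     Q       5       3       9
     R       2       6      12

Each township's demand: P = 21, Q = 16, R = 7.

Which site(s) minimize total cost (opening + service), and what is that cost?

For any fixed open set, each township goes to its cheapest open site; total = fixed + service.
{A, B}: P→B 2·21=42, Q→B 3·16=48, R→A 2·7=14. Service 104; fixed 25; total 129.
{B}: service 132 + fixed 8 = 140
{A, B, C}: service 104 + fixed 41 = 145
(All 7 nonempty subsets were checked; A and B is lowest.)

Open A and B; minimum total cost 129.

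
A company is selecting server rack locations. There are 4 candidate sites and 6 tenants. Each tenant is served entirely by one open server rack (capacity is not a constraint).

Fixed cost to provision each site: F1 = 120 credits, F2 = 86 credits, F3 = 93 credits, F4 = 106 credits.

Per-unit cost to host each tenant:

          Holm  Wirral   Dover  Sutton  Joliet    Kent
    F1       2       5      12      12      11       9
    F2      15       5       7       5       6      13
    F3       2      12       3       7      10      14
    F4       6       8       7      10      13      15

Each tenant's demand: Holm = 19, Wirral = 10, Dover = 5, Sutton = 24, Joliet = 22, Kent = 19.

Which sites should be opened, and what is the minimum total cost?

For any fixed open set, each tenant goes to its cheapest open site; total = fixed + service.
{F1, F2}: Holm→F1 2·19=38, Wirral→F1 5·10=50, Dover→F2 7·5=35, Sutton→F2 5·24=120, Joliet→F2 6·22=132, Kent→F1 9·19=171. Service 546; fixed 206; total 752.
{F2, F3}: Holm→F3 2·19=38, Wirral→F2 5·10=50, Dover→F3 3·5=15, Sutton→F2 5·24=120, Joliet→F2 6·22=132, Kent→F2 13·19=247. Service 602; fixed 179; total 781.
{F1, F2, F3}: Holm→F1 2·19=38, Wirral→F1 5·10=50, Dover→F3 3·5=15, Sutton→F2 5·24=120, Joliet→F2 6·22=132, Kent→F1 9·19=171. Service 526; fixed 299; total 825.
{F1, F2, F3, F4}: service 526 + fixed 405 = 931
(All 15 nonempty subsets were checked; F1 and F2 is lowest.)

Open F1 and F2; minimum total cost 752.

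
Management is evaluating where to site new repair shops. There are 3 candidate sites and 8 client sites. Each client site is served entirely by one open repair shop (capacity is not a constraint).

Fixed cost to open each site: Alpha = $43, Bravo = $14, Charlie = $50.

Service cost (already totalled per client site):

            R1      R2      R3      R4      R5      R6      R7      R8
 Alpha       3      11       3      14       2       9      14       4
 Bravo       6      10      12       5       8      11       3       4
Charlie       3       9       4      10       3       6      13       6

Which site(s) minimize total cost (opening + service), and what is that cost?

Open Bravo only; minimum total cost 73.

For any fixed open set, each client site goes to its cheapest open site; total = fixed + service.
{Bravo}: R1→Bravo 6, R2→Bravo 10, R3→Bravo 12, R4→Bravo 5, R5→Bravo 8, R6→Bravo 11, R7→Bravo 3, R8→Bravo 4. Service 59; fixed 14; total 73.
{Alpha, Bravo}: service 39 + fixed 57 = 96
{Bravo, Charlie}: service 37 + fixed 64 = 101
{Alpha, Bravo, Charlie}: R1→Alpha 3, R2→Charlie 9, R3→Alpha 3, R4→Bravo 5, R5→Alpha 2, R6→Charlie 6, R7→Bravo 3, R8→Alpha 4. Service 35; fixed 107; total 142.
(All 7 nonempty subsets were checked; Bravo only is lowest.)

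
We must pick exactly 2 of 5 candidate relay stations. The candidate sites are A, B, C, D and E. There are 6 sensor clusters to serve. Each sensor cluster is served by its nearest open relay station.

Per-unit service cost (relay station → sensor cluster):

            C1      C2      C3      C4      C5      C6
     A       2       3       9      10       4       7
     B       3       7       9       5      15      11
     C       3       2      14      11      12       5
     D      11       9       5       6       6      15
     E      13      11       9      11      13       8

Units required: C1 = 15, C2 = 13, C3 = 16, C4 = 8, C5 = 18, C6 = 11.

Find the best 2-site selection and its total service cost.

With exactly 2 open, each sensor cluster uses its cheapest among the chosen.
{A, D}: C1→A 2·15=30, C2→A 3·13=39, C3→D 5·16=80, C4→D 6·8=48, C5→A 4·18=72, C6→A 7·11=77. Service cost 346.
{C, D}: service cost 362
{A, B}: service cost 402
Among all 10 size-2 choices, {A, D} is lowest.

Choose A and D; total service cost 346.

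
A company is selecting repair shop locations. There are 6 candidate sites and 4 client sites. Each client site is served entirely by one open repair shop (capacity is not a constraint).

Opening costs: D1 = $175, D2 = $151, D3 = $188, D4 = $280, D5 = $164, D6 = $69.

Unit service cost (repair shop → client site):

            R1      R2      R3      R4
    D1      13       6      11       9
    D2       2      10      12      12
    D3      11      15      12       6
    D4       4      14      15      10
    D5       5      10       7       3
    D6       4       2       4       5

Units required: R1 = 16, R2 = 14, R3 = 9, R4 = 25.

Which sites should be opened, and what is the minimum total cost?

For any fixed open set, each client site goes to its cheapest open site; total = fixed + service.
{D6}: R1→D6 4·16=64, R2→D6 2·14=28, R3→D6 4·9=36, R4→D6 5·25=125. Service 253; fixed 69; total 322.
{D5, D6}: R1→D6 4·16=64, R2→D6 2·14=28, R3→D6 4·9=36, R4→D5 3·25=75. Service 203; fixed 233; total 436.
{D2, D6}: service 221 + fixed 220 = 441
{D1, D2, D3, D4, D5, D6}: service 171 + fixed 1027 = 1198
No other subset beats 322.

Open D6 only; minimum total cost 322.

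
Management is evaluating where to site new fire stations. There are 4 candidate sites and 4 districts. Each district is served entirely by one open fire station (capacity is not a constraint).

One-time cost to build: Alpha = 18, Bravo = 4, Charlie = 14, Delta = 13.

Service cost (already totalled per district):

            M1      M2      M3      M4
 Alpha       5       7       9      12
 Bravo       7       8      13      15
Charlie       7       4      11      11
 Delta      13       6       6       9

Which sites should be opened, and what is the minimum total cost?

For any fixed open set, each district goes to its cheapest open site; total = fixed + service.
{Bravo, Delta}: M1→Bravo 7, M2→Delta 6, M3→Delta 6, M4→Delta 9. Service 28; fixed 17; total 45.
{Bravo}: service 43 + fixed 4 = 47
{Charlie}: service 33 + fixed 14 = 47
{Alpha, Bravo, Charlie, Delta}: service 24 + fixed 49 = 73
No other subset beats 45.

Open Bravo and Delta; minimum total cost 45.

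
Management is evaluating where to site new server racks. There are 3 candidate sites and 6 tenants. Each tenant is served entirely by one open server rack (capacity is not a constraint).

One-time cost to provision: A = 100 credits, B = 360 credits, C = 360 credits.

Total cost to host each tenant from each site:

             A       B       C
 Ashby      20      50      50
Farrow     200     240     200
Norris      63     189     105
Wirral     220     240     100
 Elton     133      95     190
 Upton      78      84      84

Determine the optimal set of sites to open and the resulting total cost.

Open A only; minimum total cost 814.

For any fixed open set, each tenant goes to its cheapest open site; total = fixed + service.
{A}: Ashby→A 20, Farrow→A 200, Norris→A 63, Wirral→A 220, Elton→A 133, Upton→A 78. Service 714; fixed 100; total 814.
{A, C}: Ashby→A 20, Farrow→A 200, Norris→A 63, Wirral→C 100, Elton→A 133, Upton→A 78. Service 594; fixed 460; total 1054.
{C}: service 729 + fixed 360 = 1089
{A, B, C}: Ashby→A 20, Farrow→A 200, Norris→A 63, Wirral→C 100, Elton→B 95, Upton→A 78. Service 556; fixed 820; total 1376.
No other subset beats 814.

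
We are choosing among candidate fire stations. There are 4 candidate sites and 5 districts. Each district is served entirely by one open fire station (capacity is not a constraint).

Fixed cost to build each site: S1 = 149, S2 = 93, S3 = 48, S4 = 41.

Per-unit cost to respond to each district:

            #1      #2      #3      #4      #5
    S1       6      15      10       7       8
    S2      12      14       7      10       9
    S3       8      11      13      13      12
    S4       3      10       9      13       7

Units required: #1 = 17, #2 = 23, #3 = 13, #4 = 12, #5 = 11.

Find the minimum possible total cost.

For any fixed open set, each district goes to its cheapest open site; total = fixed + service.
{S4}: #1→S4 3·17=51, #2→S4 10·23=230, #3→S4 9·13=117, #4→S4 13·12=156, #5→S4 7·11=77. Service 631; fixed 41; total 672.
{S2, S4}: #1→S4 3·17=51, #2→S4 10·23=230, #3→S2 7·13=91, #4→S2 10·12=120, #5→S4 7·11=77. Service 569; fixed 134; total 703.
{S3, S4}: service 631 + fixed 89 = 720
{S1, S2, S3, S4}: #1→S4 3·17=51, #2→S4 10·23=230, #3→S2 7·13=91, #4→S1 7·12=84, #5→S4 7·11=77. Service 533; fixed 331; total 864.
(All 15 nonempty subsets were checked; S4 only is lowest.)

Minimum total cost: 672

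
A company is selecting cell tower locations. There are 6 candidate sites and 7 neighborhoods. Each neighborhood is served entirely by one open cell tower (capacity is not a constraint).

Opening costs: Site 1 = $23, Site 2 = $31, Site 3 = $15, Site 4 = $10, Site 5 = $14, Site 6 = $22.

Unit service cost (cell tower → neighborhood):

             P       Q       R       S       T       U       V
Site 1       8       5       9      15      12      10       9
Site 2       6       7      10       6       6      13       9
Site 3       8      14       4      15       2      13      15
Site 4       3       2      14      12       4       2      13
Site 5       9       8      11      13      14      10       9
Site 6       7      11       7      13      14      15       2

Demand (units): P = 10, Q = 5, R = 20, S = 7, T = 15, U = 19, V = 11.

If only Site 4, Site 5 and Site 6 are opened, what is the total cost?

Total cost: 430

Each neighborhood is assigned to its cheapest site among the open ones.
{Site 4, Site 5, Site 6}: P→Site 4 3·10=30, Q→Site 4 2·5=10, R→Site 6 7·20=140, S→Site 4 12·7=84, T→Site 4 4·15=60, U→Site 4 2·19=38, V→Site 6 2·11=22. Service 384; fixed 46; total 430.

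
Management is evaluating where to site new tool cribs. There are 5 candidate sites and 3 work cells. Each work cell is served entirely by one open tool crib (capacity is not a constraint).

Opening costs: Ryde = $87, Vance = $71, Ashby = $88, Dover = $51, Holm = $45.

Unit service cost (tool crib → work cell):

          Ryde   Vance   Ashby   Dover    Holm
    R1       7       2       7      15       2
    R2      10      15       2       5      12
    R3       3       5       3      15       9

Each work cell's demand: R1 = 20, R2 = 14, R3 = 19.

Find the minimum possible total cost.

For any fixed open set, each work cell goes to its cheapest open site; total = fixed + service.
{Ashby, Holm}: R1→Holm 2·20=40, R2→Ashby 2·14=28, R3→Ashby 3·19=57. Service 125; fixed 133; total 258.
{Vance, Ashby}: R1→Vance 2·20=40, R2→Ashby 2·14=28, R3→Ashby 3·19=57. Service 125; fixed 159; total 284.
{Ashby, Dover, Holm}: service 125 + fixed 184 = 309
{Ryde, Vance, Ashby, Dover, Holm}: R1→Vance 2·20=40, R2→Ashby 2·14=28, R3→Ryde 3·19=57. Service 125; fixed 342; total 467.
No other subset beats 258.

Minimum total cost: 258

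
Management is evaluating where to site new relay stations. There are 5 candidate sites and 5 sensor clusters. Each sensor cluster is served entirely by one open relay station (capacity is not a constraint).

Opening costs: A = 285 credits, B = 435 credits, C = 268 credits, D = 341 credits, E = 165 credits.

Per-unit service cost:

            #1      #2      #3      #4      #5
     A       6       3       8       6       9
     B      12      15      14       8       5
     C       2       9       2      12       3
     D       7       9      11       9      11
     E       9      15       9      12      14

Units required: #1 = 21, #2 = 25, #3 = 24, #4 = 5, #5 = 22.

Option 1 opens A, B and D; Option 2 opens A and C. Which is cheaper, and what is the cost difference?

Option 1: {A, B, D}: #1→A 6·21=126, #2→A 3·25=75, #3→A 8·24=192, #4→A 6·5=30, #5→B 5·22=110. Service 533; fixed 1061; total 1594.
Option 2: {A, C}: #1→C 2·21=42, #2→A 3·25=75, #3→C 2·24=48, #4→A 6·5=30, #5→C 3·22=66. Service 261; fixed 553; total 814.
Difference: |1594 − 814| = 780.

Option 2 is cheaper by 780.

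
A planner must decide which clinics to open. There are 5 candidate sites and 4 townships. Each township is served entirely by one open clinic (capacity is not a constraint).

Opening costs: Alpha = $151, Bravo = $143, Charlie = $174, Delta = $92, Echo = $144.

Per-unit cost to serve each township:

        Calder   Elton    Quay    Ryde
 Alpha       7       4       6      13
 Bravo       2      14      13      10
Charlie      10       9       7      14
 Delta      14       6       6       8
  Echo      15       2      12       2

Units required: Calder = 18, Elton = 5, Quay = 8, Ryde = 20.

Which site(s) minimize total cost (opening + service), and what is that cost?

Open Bravo and Echo; minimum total cost 469.

For any fixed open set, each township goes to its cheapest open site; total = fixed + service.
{Bravo, Echo}: Calder→Bravo 2·18=36, Elton→Echo 2·5=10, Quay→Echo 12·8=96, Ryde→Echo 2·20=40. Service 182; fixed 287; total 469.
{Bravo, Delta}: service 274 + fixed 235 = 509
{Bravo, Delta, Echo}: Calder→Bravo 2·18=36, Elton→Echo 2·5=10, Quay→Delta 6·8=48, Ryde→Echo 2·20=40. Service 134; fixed 379; total 513.
{Alpha, Bravo, Charlie, Delta, Echo}: service 134 + fixed 704 = 838
No other subset beats 469.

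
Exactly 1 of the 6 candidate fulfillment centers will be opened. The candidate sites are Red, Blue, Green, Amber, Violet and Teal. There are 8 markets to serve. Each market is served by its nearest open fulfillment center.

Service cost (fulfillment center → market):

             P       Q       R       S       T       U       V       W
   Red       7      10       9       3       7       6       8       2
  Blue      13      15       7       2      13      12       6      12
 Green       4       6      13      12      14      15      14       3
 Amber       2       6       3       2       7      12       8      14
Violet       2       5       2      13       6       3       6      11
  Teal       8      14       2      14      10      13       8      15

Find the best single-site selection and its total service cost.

Choose Violet only; total service cost 48.

With exactly 1 open, each market uses its cheapest among the chosen.
{Violet}: P→Violet 2, Q→Violet 5, R→Violet 2, S→Violet 13, T→Violet 6, U→Violet 3, V→Violet 6, W→Violet 11. Service cost 48.
{Red}: service cost 52
{Amber}: service cost 54
Among all 6 size-1 choices, {Violet} is lowest.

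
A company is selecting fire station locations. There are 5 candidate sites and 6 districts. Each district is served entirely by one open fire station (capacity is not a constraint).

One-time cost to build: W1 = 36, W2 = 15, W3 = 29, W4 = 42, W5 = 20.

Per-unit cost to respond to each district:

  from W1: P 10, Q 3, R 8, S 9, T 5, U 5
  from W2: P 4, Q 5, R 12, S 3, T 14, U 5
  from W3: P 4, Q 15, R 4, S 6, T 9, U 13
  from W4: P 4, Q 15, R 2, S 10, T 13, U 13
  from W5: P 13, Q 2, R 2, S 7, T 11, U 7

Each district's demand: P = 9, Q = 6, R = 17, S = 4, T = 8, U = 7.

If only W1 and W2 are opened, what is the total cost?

Total cost: 328

Each district is assigned to its cheapest site among the open ones.
{W1, W2}: P→W2 4·9=36, Q→W1 3·6=18, R→W1 8·17=136, S→W2 3·4=12, T→W1 5·8=40, U→W1 5·7=35. Service 277; fixed 51; total 328.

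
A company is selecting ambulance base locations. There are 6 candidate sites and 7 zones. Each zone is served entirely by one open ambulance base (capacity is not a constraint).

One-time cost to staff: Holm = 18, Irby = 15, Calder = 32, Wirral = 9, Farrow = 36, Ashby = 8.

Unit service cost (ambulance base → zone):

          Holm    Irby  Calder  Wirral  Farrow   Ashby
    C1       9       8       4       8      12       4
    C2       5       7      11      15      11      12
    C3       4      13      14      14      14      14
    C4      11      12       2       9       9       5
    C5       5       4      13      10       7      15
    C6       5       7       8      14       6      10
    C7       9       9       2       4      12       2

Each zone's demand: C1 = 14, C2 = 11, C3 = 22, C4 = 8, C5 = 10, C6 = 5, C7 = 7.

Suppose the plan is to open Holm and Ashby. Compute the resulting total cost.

Total cost: 354

Each zone is assigned to its cheapest site among the open ones.
{Holm, Ashby}: C1→Ashby 4·14=56, C2→Holm 5·11=55, C3→Holm 4·22=88, C4→Ashby 5·8=40, C5→Holm 5·10=50, C6→Holm 5·5=25, C7→Ashby 2·7=14. Service 328; fixed 26; total 354.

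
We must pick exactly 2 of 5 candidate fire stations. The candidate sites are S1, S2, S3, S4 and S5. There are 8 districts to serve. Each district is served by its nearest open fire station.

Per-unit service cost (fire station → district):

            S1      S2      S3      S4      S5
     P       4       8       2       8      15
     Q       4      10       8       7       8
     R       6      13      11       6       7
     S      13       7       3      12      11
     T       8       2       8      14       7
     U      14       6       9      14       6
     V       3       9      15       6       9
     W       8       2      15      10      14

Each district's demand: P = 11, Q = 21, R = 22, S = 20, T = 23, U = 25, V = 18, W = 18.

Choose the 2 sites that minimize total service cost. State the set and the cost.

Choose S1 and S2; total service cost 686.

With exactly 2 open, each district uses its cheapest among the chosen.
{S1, S2}: P→S1 4·11=44, Q→S1 4·21=84, R→S1 6·22=132, S→S2 7·20=140, T→S2 2·23=46, U→S2 6·25=150, V→S1 3·18=54, W→S2 2·18=36. Service cost 686.
{S2, S4}: service cost 847
{S2, S3}: service cost 886
Among all 10 size-2 choices, {S1, S2} is lowest.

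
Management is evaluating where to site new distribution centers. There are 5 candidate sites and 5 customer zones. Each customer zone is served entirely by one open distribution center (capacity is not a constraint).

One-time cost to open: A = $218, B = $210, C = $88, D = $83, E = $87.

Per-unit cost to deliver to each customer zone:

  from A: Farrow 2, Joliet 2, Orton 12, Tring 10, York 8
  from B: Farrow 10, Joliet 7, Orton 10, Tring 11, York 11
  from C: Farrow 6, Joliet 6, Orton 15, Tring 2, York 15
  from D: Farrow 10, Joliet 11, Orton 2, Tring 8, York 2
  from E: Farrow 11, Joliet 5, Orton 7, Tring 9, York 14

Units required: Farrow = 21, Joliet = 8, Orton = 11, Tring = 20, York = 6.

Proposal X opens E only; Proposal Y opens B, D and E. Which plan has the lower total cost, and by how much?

Proposal X is cheaper by 125.

Proposal X: {E}: Farrow→E 11·21=231, Joliet→E 5·8=40, Orton→E 7·11=77, Tring→E 9·20=180, York→E 14·6=84. Service 612; fixed 87; total 699.
Proposal Y: {B, D, E}: Farrow→B 10·21=210, Joliet→E 5·8=40, Orton→D 2·11=22, Tring→D 8·20=160, York→D 2·6=12. Service 444; fixed 380; total 824.
Difference: |699 − 824| = 125.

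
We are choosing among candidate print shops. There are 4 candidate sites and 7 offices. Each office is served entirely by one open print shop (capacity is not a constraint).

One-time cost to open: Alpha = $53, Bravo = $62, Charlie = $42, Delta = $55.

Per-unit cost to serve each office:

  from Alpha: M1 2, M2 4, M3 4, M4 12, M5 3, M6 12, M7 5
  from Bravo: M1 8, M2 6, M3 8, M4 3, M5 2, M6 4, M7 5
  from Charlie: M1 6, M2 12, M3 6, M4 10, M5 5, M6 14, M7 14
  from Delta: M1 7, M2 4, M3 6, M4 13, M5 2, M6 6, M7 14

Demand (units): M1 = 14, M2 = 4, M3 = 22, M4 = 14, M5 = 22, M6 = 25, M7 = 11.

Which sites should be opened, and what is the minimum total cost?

Open Alpha and Bravo; minimum total cost 488.

For any fixed open set, each office goes to its cheapest open site; total = fixed + service.
{Alpha, Bravo}: M1→Alpha 2·14=28, M2→Alpha 4·4=16, M3→Alpha 4·22=88, M4→Bravo 3·14=42, M5→Bravo 2·22=44, M6→Bravo 4·25=100, M7→Alpha 5·11=55. Service 373; fixed 115; total 488.
{Alpha, Bravo, Charlie}: M1→Alpha 2·14=28, M2→Alpha 4·4=16, M3→Alpha 4·22=88, M4→Bravo 3·14=42, M5→Bravo 2·22=44, M6→Bravo 4·25=100, M7→Alpha 5·11=55. Service 373; fixed 157; total 530.
{Alpha, Bravo, Delta}: service 373 + fixed 170 = 543
{Alpha, Bravo, Charlie, Delta}: service 373 + fixed 212 = 585
No other subset beats 488.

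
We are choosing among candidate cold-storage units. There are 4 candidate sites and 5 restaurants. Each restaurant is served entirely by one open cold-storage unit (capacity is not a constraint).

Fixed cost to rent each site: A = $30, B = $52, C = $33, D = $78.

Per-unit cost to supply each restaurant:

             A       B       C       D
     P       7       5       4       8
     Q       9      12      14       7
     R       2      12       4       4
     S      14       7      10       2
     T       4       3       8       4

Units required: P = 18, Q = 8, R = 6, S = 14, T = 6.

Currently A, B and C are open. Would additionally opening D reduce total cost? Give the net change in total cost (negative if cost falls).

Yes — net change −8 (cost falls by 8).

Current service cost with {A, B, C}: 272.
Adding D: each restaurant re-picks its cheapest; new service cost 186, saving 86.
Extra fixed cost: 78. Net change = 78 − 86 = -8.
(Totals: 387 → 379.)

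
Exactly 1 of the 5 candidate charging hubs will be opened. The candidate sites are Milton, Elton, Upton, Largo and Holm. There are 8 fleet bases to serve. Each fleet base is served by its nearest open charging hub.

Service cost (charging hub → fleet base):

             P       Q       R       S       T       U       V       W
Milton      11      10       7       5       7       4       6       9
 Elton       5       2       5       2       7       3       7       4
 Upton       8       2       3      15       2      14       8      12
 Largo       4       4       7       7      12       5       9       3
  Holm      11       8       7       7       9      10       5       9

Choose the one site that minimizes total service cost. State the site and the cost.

Choose Elton only; total service cost 35.

With exactly 1 open, each fleet base uses its cheapest among the chosen.
{Elton}: P→Elton 5, Q→Elton 2, R→Elton 5, S→Elton 2, T→Elton 7, U→Elton 3, V→Elton 7, W→Elton 4. Service cost 35.
{Largo}: service cost 51
{Milton}: service cost 59
Among all 5 size-1 choices, {Elton} is lowest.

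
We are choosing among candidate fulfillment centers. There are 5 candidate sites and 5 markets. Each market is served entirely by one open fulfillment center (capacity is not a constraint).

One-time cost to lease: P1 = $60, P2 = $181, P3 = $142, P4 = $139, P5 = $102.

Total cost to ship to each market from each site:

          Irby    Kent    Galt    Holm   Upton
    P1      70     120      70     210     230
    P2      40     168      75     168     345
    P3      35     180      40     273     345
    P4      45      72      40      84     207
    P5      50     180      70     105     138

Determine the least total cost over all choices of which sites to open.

Minimum total cost: 587

For any fixed open set, each market goes to its cheapest open site; total = fixed + service.
{P4}: Irby→P4 45, Kent→P4 72, Galt→P4 40, Holm→P4 84, Upton→P4 207. Service 448; fixed 139; total 587.
{P4, P5}: Irby→P4 45, Kent→P4 72, Galt→P4 40, Holm→P4 84, Upton→P5 138. Service 379; fixed 241; total 620.
{P1, P5}: Irby→P5 50, Kent→P1 120, Galt→P1 70, Holm→P5 105, Upton→P5 138. Service 483; fixed 162; total 645.
{P1, P2, P3, P4, P5}: service 369 + fixed 624 = 993
No other subset beats 587.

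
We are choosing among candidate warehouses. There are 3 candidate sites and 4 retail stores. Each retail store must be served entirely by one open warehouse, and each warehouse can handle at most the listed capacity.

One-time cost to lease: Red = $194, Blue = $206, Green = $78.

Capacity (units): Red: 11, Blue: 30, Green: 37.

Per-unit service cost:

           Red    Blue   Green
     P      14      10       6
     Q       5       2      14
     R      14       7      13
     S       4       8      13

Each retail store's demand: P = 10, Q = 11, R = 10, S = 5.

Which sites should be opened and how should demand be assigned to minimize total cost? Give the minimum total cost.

Minimum total cost: 476

Open {Blue, Green}: P→Green 6·10=60, Q→Blue 2·11=22, R→Blue 7·10=70, S→Blue 8·5=40.
Loads: Blue carries 26/30, Green carries 10/37. Service 192; fixed 284; total 476.
Next best feasible plan costs 487.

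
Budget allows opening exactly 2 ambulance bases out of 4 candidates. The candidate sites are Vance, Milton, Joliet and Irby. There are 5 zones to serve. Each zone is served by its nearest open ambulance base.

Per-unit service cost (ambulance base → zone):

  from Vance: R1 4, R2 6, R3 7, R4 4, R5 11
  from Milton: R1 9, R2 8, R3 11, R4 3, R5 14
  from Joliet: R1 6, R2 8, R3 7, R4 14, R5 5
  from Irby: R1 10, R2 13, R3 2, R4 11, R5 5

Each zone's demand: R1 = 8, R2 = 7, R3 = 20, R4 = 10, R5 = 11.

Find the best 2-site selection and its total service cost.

With exactly 2 open, each zone uses its cheapest among the chosen.
{Vance, Irby}: R1→Vance 4·8=32, R2→Vance 6·7=42, R3→Irby 2·20=40, R4→Vance 4·10=40, R5→Irby 5·11=55. Service cost 209.
{Milton, Irby}: service cost 253
{Vance, Joliet}: service cost 309
Among all 6 size-2 choices, {Vance, Irby} is lowest.

Choose Vance and Irby; total service cost 209.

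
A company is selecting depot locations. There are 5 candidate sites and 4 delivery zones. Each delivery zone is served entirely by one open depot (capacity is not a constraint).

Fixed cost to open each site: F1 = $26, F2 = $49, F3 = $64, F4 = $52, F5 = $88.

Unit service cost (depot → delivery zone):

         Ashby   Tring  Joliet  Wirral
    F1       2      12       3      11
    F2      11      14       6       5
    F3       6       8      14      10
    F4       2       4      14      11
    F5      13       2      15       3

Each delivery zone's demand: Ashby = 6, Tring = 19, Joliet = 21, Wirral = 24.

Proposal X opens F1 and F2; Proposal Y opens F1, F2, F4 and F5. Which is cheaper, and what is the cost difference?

Proposal X: {F1, F2}: Ashby→F1 2·6=12, Tring→F1 12·19=228, Joliet→F1 3·21=63, Wirral→F2 5·24=120. Service 423; fixed 75; total 498.
Proposal Y: {F1, F2, F4, F5}: Ashby→F1 2·6=12, Tring→F5 2·19=38, Joliet→F1 3·21=63, Wirral→F5 3·24=72. Service 185; fixed 215; total 400.
Difference: |498 − 400| = 98.

Proposal Y is cheaper by 98.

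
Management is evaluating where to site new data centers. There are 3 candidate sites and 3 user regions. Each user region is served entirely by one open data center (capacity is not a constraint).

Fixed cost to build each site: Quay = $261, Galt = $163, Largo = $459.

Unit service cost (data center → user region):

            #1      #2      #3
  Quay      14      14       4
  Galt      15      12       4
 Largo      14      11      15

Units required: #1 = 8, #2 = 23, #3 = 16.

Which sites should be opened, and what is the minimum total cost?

For any fixed open set, each user region goes to its cheapest open site; total = fixed + service.
{Galt}: #1→Galt 15·8=120, #2→Galt 12·23=276, #3→Galt 4·16=64. Service 460; fixed 163; total 623.
{Quay}: service 498 + fixed 261 = 759
{Quay, Galt}: #1→Quay 14·8=112, #2→Galt 12·23=276, #3→Quay 4·16=64. Service 452; fixed 424; total 876.
{Quay, Galt, Largo}: service 429 + fixed 883 = 1312
No other subset beats 623.

Open Galt only; minimum total cost 623.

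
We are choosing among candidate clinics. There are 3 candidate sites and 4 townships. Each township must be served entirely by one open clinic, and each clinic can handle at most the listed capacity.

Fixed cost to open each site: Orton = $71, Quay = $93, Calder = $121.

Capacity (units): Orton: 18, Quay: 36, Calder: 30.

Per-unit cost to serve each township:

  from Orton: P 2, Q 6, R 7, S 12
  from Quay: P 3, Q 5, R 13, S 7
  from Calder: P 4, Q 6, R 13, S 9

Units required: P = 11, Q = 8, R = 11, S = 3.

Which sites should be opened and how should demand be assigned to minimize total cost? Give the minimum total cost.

Minimum total cost: 330

Open {Quay}: P→Quay 3·11=33, Q→Quay 5·8=40, R→Quay 13·11=143, S→Quay 7·3=21.
Loads: Quay carries 33/36. Service 237; fixed 93; total 330.
Next best feasible plan costs 335.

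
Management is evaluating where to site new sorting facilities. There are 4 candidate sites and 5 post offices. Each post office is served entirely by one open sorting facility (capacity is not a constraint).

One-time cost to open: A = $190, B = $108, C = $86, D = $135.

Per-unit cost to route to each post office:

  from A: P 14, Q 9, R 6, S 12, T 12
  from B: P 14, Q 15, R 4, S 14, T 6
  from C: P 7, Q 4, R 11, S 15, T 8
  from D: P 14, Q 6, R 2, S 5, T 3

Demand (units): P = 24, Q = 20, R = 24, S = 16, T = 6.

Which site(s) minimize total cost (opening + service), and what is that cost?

For any fixed open set, each post office goes to its cheapest open site; total = fixed + service.
{C, D}: P→C 7·24=168, Q→C 4·20=80, R→D 2·24=48, S→D 5·16=80, T→D 3·6=18. Service 394; fixed 221; total 615.
{B, C, D}: service 394 + fixed 329 = 723
{D}: service 602 + fixed 135 = 737
{A, B, C, D}: service 394 + fixed 519 = 913
(All 15 nonempty subsets were checked; C and D is lowest.)

Open C and D; minimum total cost 615.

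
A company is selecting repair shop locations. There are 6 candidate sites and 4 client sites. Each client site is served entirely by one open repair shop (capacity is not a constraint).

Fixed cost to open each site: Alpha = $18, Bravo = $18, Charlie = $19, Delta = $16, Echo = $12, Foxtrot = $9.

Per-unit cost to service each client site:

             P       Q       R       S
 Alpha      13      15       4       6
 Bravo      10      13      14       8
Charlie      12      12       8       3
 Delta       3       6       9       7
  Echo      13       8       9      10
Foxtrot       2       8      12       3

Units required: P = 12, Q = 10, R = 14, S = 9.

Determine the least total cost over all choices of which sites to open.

Minimum total cost: 210

For any fixed open set, each client site goes to its cheapest open site; total = fixed + service.
{Alpha, Delta, Foxtrot}: P→Foxtrot 2·12=24, Q→Delta 6·10=60, R→Alpha 4·14=56, S→Foxtrot 3·9=27. Service 167; fixed 43; total 210.
{Alpha, Foxtrot}: P→Foxtrot 2·12=24, Q→Foxtrot 8·10=80, R→Alpha 4·14=56, S→Foxtrot 3·9=27. Service 187; fixed 27; total 214.
{Alpha, Delta, Echo, Foxtrot}: service 167 + fixed 55 = 222
{Alpha, Bravo, Charlie, Delta, Echo, Foxtrot}: service 167 + fixed 92 = 259
No other subset beats 210.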